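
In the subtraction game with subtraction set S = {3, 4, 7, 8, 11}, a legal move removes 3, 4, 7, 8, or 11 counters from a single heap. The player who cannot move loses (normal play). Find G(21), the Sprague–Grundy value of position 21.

G(0) = 0
G(1) = mex{} = 0
G(2) = mex{} = 0
G(3) = mex{0} = 1
G(4) = mex{0,0} = 1
G(5) = mex{0,0} = 1
G(6) = mex{1,0} = 2
G(7) = mex{1,1,0} = 2
G(8) = mex{1,1,0,0} = 2
G(9) = mex{2,1,0,0} = 3
G(10) = mex{2,2,1,0} = 3
G(11) = mex{2,2,1,1,0} = 3
G(12) = mex{3,2,1,1,0} = 4
G(13) = mex{3,3,2,1,0} = 4
G(14) = mex{3,3,2,2,1} = 0
G(15) = mex{4,3,2,2,1} = 0
G(16) = mex{4,4,3,2,1} = 0
G(17) = mex{0,4,3,3,2} = 1
G(18) = mex{0,0,3,3,2} = 1
G(19) = mex{0,0,4,3,2} = 1
G(20) = mex{1,0,4,4,3} = 2
G(21) = mex{1,1,0,4,3} = 2

2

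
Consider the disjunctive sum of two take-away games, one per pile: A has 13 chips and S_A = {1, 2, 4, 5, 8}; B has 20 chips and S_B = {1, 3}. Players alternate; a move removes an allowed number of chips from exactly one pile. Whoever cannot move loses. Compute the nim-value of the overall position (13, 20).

Pile A, S = {1, 2, 4, 5, 8}:
G(0) = 0
G(1) = mex{0} = 1
G(2) = mex{1,0} = 2
G(3) = mex{2,1} = 0
G(4) = mex{0,2,0} = 1
G(5) = mex{1,0,1,0} = 2
G(6) = mex{2,1,2,1} = 0
G(7) = mex{0,2,0,2} = 1
G(8) = mex{1,0,1,0,0} = 2
G(9) = mex{2,1,2,1,1} = 0
G(10) = mex{0,2,0,2,2} = 1
G(11) = mex{1,0,1,0,0} = 2
G(12) = mex{2,1,2,1,1} = 0
G(13) = mex{0,2,0,2,2} = 1
G_A(13) = 1.
Pile B, S = {1, 3}:
n :  0  1  2  3  4  5  6  7  8  9 10 11 12 13 14 15 16 17 18 19 20
G :  0  1  0  1  0  1  0  1  0  1  0  1  0  1  0  1  0  1  0  1  0
G_B(20) = 0.
Combined Grundy value = 1 ⊕ 0 = 1.

1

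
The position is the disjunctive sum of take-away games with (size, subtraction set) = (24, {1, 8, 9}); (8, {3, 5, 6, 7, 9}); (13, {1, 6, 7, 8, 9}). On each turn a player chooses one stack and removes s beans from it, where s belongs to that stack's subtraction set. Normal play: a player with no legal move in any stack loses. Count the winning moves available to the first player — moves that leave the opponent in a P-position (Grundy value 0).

1

Stack A, S = {1, 8, 9}:
n :  0  1  2  3  4  5  6  7  8  9 10 11 12 13 14 15 16 17 18 19 20 21 22 23 24
G :  0  1  0  1  0  1  0  1  2  3  2  3  2  3  2  3  0  1  0  1  0  1  0  1  2
G_A(24) = 2.
Stack B, S = {3, 5, 6, 7, 9}:
G(0) = 0
G(1) = mex{} = 0
G(2) = mex{} = 0
G(3) = mex{0} = 1
G(4) = mex{0} = 1
G(5) = mex{0,0} = 1
G(6) = mex{1,0,0} = 2
G(7) = mex{1,0,0,0} = 2
G(8) = mex{1,1,0,0} = 2
G_B(8) = 2.
Stack C, S = {1, 6, 7, 8, 9}:
G(0) = 0
G(1) = mex{0} = 1
G(2) = mex{1} = 0
G(3) = mex{0} = 1
G(4) = mex{1} = 0
G(5) = mex{0} = 1
G(6) = mex{1,0} = 2
G(7) = mex{2,1,0} = 3
G(8) = mex{3,0,1,0} = 2
G(9) = mex{2,1,0,1,0} = 3
G(10) = mex{3,0,1,0,1} = 2
G(11) = mex{2,1,0,1,0} = 3
G(12) = mex{3,2,1,0,1} = 4
G(13) = mex{4,3,2,1,0} = 5
G_C(13) = 5.
Combined Grundy value = 2 ⊕ 2 ⊕ 5 = 5.
A winning move leaves total XOR = 0, i.e. changes one component's Grundy value g to g ⊕ X where X is the current total.
Stack A: need g' = 2⊕5 = 7. Options: 24−1→G=1, 24−8→G=0, 24−9→G=3. Hits: 0.
Stack B: need g' = 2⊕5 = 7. Options: 8−3→G=1, 8−5→G=1, 8−6→G=0, 8−7→G=0. Hits: 0.
Stack C: need g' = 5⊕5 = 0. Options: 13−1→G=4, 13−6→G=3, 13−7→G=2, 13−8→G=1, 13−9→G=0. Hits: 1.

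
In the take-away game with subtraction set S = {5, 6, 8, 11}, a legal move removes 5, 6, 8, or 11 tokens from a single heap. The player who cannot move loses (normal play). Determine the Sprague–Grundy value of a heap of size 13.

G(0) = 0
G(1) = mex{} = 0
G(2) = mex{} = 0
G(3) = mex{} = 0
G(4) = mex{} = 0
G(5) = mex{0} = 1
G(6) = mex{0,0} = 1
G(7) = mex{0,0} = 1
G(8) = mex{0,0,0} = 1
G(9) = mex{0,0,0} = 1
G(10) = mex{1,0,0} = 2
G(11) = mex{1,1,0,0} = 2
G(12) = mex{1,1,0,0} = 2
G(13) = mex{1,1,1,0} = 2

2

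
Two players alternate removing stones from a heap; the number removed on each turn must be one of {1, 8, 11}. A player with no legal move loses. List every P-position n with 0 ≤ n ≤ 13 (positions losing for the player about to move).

G(0) = 0
G(1) = mex{0} = 1
G(2) = mex{1} = 0
G(3) = mex{0} = 1
G(4) = mex{1} = 0
G(5) = mex{0} = 1
G(6) = mex{1} = 0
G(7) = mex{0} = 1
G(8) = mex{1,0} = 2
G(9) = mex{2,1} = 0
G(10) = mex{0,0} = 1
G(11) = mex{1,1,0} = 2
G(12) = mex{2,0,1} = 3
G(13) = mex{3,1,0} = 2
P-positions are exactly the n with G(n) = 0.

0, 2, 4, 6, 9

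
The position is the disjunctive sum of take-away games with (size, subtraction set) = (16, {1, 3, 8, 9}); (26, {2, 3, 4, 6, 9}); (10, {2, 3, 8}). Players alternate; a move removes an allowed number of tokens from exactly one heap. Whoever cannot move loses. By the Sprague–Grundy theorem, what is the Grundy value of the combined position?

Heap A, S = {1, 3, 8, 9}:
n :  0  1  2  3  4  5  6  7  8  9 10 11 12 13 14 15 16
G :  0  1  0  1  0  1  0  1  2  3  2  3  2  3  2  3  0
G_A(16) = 0.
Heap B, S = {2, 3, 4, 6, 9}:
G(0) = 0
G(1) = mex{} = 0
G(2) = mex{0} = 1
G(3) = mex{0,0} = 1
G(4) = mex{1,0,0} = 2
G(5) = mex{1,1,0} = 2
G(6) = mex{2,1,1,0} = 3
G(7) = mex{2,2,1,0} = 3
G(8) = mex{3,2,2,1} = 0
G(9) = mex{3,3,2,1,0} = 4
G(10) = mex{0,3,3,2,0} = 1
G(11) = mex{4,0,3,2,1} = 5
G(12) = mex{1,4,0,3,1} = 2
G(13) = mex{5,1,4,3,2} = 0
G(14) = mex{2,5,1,0,2} = 3
G(15) = mex{0,2,5,4,3} = 1
G(16) = mex{3,0,2,1,3} = 4
G(17) = mex{1,3,0,5,0} = 2
G(18) = mex{4,1,3,2,4} = 0
G(19) = mex{2,4,1,0,1} = 3
G(20) = mex{0,2,4,3,5} = 1
G(21) = mex{3,0,2,1,2} = 4
G(22) = mex{1,3,0,4,0} = 2
G(23) = mex{4,1,3,2,3} = 0
G(24) = mex{2,4,1,0,1} = 3
G(25) = mex{0,2,4,3,4} = 1
G(26) = mex{3,0,2,1,2} = 4
G_B(26) = 4.
Heap C, S = {2, 3, 8}:
G(0) = 0
G(1) = mex{} = 0
G(2) = mex{0} = 1
G(3) = mex{0,0} = 1
G(4) = mex{1,0} = 2
G(5) = mex{1,1} = 0
G(6) = mex{2,1} = 0
G(7) = mex{0,2} = 1
G(8) = mex{0,0,0} = 1
G(9) = mex{1,0,0} = 2
G(10) = mex{1,1,1} = 0
G_C(10) = 0.
Combined Grundy value = 0 ⊕ 4 ⊕ 0 = 4.

4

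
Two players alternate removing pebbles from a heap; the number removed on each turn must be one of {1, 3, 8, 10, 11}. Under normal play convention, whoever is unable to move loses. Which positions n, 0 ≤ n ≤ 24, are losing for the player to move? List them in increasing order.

0, 2, 4, 6, 18, 20, 22, 24

n :  0  1  2  3  4  5  6  7  8  9 10 11 12 13 14 15 16 17 18 19 20 21 22 23 24
G :  0  1  0  1  0  1  0  1  2  3  2  3  2  3  2  3  4  5  0  1  0  1  0  1  0
P-positions are exactly the n with G(n) = 0.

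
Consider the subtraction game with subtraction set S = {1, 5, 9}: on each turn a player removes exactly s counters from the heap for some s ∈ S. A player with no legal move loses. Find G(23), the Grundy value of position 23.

G(0) = 0
G(1) = mex{0} = 1
G(2) = mex{1} = 0
G(3) = mex{0} = 1
G(4) = mex{1} = 0
G(5) = mex{0,0} = 1
G(6) = mex{1,1} = 0
G(7) = mex{0,0} = 1
G(8) = mex{1,1} = 0
G(9) = mex{0,0,0} = 1
G(10) = mex{1,1,1} = 0
G(11) = mex{0,0,0} = 1
G(12) = mex{1,1,1} = 0
G(13) = mex{0,0,0} = 1
G(14) = mex{1,1,1} = 0
G(15) = mex{0,0,0} = 1
G(16) = mex{1,1,1} = 0
G(17) = mex{0,0,0} = 1
G(18) = mex{1,1,1} = 0
G(19) = mex{0,0,0} = 1
G(20) = mex{1,1,1} = 0
G(21) = mex{0,0,0} = 1
G(22) = mex{1,1,1} = 0
G(23) = mex{0,0,0} = 1

1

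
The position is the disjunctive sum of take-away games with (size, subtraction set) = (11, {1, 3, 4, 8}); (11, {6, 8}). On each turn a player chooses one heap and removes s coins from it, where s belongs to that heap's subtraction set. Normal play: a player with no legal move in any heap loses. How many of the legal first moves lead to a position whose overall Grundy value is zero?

Heap A, S = {1, 3, 4, 8}:
G(0) = 0
G(1) = mex{0} = 1
G(2) = mex{1} = 0
G(3) = mex{0,0} = 1
G(4) = mex{1,1,0} = 2
G(5) = mex{2,0,1} = 3
G(6) = mex{3,1,0} = 2
G(7) = mex{2,2,1} = 0
G(8) = mex{0,3,2,0} = 1
G(9) = mex{1,2,3,1} = 0
G(10) = mex{0,0,2,0} = 1
G(11) = mex{1,1,0,1} = 2
G_A(11) = 2.
Heap B, S = {6, 8}:
n :  0  1  2  3  4  5  6  7  8  9 10 11
G :  0  0  0  0  0  0  1  1  1  1  1  1
G_B(11) = 1.
Combined Grundy value = 2 ⊕ 1 = 3.
A winning move leaves total XOR = 0, i.e. changes one component's Grundy value g to g ⊕ X where X is the current total.
Heap A: need g' = 2⊕3 = 1. Options: 11−1→G=1, 11−3→G=1, 11−4→G=0, 11−8→G=1. Hits: 3.
Heap B: need g' = 1⊕3 = 2. Options: 11−6→G=0, 11−8→G=0. Hits: 0.

3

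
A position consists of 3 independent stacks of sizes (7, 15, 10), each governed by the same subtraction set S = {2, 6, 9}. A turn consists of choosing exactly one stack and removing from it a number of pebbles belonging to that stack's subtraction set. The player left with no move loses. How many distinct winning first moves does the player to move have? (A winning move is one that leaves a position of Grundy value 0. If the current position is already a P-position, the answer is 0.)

0

All stacks use S = {2, 6, 9}:
G(0) = 0
G(1) = mex{} = 0
G(2) = mex{0} = 1
G(3) = mex{0} = 1
G(4) = mex{1} = 0
G(5) = mex{1} = 0
G(6) = mex{0,0} = 1
G(7) = mex{0,0} = 1
G(8) = mex{1,1} = 0
G(9) = mex{1,1,0} = 2
G(10) = mex{0,0,0} = 1
G(11) = mex{2,0,1} = 3
G(12) = mex{1,1,1} = 0
G(13) = mex{3,1,0} = 2
G(14) = mex{0,0,0} = 1
G(15) = mex{2,2,1} = 0
Stack A: G(7) = 1.
Stack B: G(15) = 0.
Stack C: G(10) = 1.
Combined Grundy value = 1 ⊕ 0 ⊕ 1 = 0.
A winning move leaves total XOR = 0, i.e. changes one component's Grundy value g to g ⊕ X where X is the current total.
Stack A: target g' = 1⊕0 = 1, but every legal move changes the Grundy value (mex property), so 0 moves.
Stack B: target g' = 0⊕0 = 0, but every legal move changes the Grundy value (mex property), so 0 moves.
Stack C: target g' = 1⊕0 = 1, but every legal move changes the Grundy value (mex property), so 0 moves.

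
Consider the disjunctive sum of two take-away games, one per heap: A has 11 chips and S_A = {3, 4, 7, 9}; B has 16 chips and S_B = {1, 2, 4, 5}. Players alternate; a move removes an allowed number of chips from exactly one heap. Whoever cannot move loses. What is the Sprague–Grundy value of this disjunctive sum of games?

2

Heap A, S = {3, 4, 7, 9}:
n :  0  1  2  3  4  5  6  7  8  9 10 11
G :  0  0  0  1  1  1  2  2  2  3  3  3
G_A(11) = 3.
Heap B, S = {1, 2, 4, 5}:
G(0) = 0
G(1) = mex{0} = 1
G(2) = mex{1,0} = 2
G(3) = mex{2,1} = 0
G(4) = mex{0,2,0} = 1
G(5) = mex{1,0,1,0} = 2
G(6) = mex{2,1,2,1} = 0
G(7) = mex{0,2,0,2} = 1
G(8) = mex{1,0,1,0} = 2
G(9) = mex{2,1,2,1} = 0
G(10) = mex{0,2,0,2} = 1
G(11) = mex{1,0,1,0} = 2
G(12) = mex{2,1,2,1} = 0
G(13) = mex{0,2,0,2} = 1
G(14) = mex{1,0,1,0} = 2
G(15) = mex{2,1,2,1} = 0
G(16) = mex{0,2,0,2} = 1
G_B(16) = 1.
Combined Grundy value = 3 ⊕ 1 = 2.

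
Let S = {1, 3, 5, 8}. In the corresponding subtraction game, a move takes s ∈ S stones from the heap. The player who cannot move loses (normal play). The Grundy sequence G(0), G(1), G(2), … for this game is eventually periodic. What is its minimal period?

G(0) = 0
G(1) = mex{0} = 1
G(2) = mex{1} = 0
G(3) = mex{0,0} = 1
G(4) = mex{1,1} = 0
G(5) = mex{0,0,0} = 1
G(6) = mex{1,1,1} = 0
G(7) = mex{0,0,0} = 1
G(8) = mex{1,1,1,0} = 2
G(9) = mex{2,0,0,1} = 3
G(10) = mex{3,1,1,0} = 2
G(11) = mex{2,2,0,1} = 3
G(12) = mex{3,3,1,0} = 2
G(13) = mex{2,2,2,1} = 0
G(14) = mex{0,3,3,0} = 1
G(15) = mex{1,2,2,1} = 0
G(16) = mex{0,0,3,2} = 1
G(17) = mex{1,1,2,3} = 0
G(18) = mex{0,0,0,2} = 1
G(19) = mex{1,1,1,3} = 0
G(20) = mex{0,0,0,2} = 1
G(21) = mex{1,1,1,0} = 2
G(22) = mex{2,0,0,1} = 3
G(23) = mex{3,1,1,0} = 2
G(24) = mex{2,2,0,1} = 3
G(25) = mex{3,3,1,0} = 2
G(26) = mex{2,2,2,1} = 0
G(27) = mex{0,3,3,0} = 1
G(n+13) = G(n) holds for n = 0,…,7 (a full window of length max(S) = 8), so the sequence is purely periodic with period 13.

13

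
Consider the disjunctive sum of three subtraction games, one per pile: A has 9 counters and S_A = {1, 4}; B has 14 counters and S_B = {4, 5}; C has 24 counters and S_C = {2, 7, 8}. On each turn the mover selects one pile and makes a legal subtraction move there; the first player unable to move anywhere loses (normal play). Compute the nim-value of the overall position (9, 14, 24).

3

Pile A, S = {1, 4}:
G(0) = 0
G(1) = mex{0} = 1
G(2) = mex{1} = 0
G(3) = mex{0} = 1
G(4) = mex{1,0} = 2
G(5) = mex{2,1} = 0
G(6) = mex{0,0} = 1
G(7) = mex{1,1} = 0
G(8) = mex{0,2} = 1
G(9) = mex{1,0} = 2
G_A(9) = 2.
Pile B, S = {4, 5}:
G(0) = 0
G(1) = mex{} = 0
G(2) = mex{} = 0
G(3) = mex{} = 0
G(4) = mex{0} = 1
G(5) = mex{0,0} = 1
G(6) = mex{0,0} = 1
G(7) = mex{0,0} = 1
G(8) = mex{1,0} = 2
G(9) = mex{1,1} = 0
G(10) = mex{1,1} = 0
G(11) = mex{1,1} = 0
G(12) = mex{2,1} = 0
G(13) = mex{0,2} = 1
G(14) = mex{0,0} = 1
G_B(14) = 1.
Pile C, S = {2, 7, 8}:
G(0) = 0
G(1) = mex{} = 0
G(2) = mex{0} = 1
G(3) = mex{0} = 1
G(4) = mex{1} = 0
G(5) = mex{1} = 0
G(6) = mex{0} = 1
G(7) = mex{0,0} = 1
G(8) = mex{1,0,0} = 2
G(9) = mex{1,1,0} = 2
G(10) = mex{2,1,1} = 0
G(11) = mex{2,0,1} = 3
G(12) = mex{0,0,0} = 1
G(13) = mex{3,1,0} = 2
G(14) = mex{1,1,1} = 0
G(15) = mex{2,2,1} = 0
G(16) = mex{0,2,2} = 1
G(17) = mex{0,0,2} = 1
G(18) = mex{1,3,0} = 2
G(19) = mex{1,1,3} = 0
G(20) = mex{2,2,1} = 0
G(21) = mex{0,0,2} = 1
G(22) = mex{0,0,0} = 1
G(23) = mex{1,1,0} = 2
G(24) = mex{1,1,1} = 0
G_C(24) = 0.
Combined Grundy value = 2 ⊕ 1 ⊕ 0 = 3.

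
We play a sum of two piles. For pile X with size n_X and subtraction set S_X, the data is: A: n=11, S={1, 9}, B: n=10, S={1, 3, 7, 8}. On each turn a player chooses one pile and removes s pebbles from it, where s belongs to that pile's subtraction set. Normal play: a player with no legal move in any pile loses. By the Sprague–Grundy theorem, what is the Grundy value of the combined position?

3

Pile A, S = {1, 9}:
G(0) = 0
G(1) = mex{0} = 1
G(2) = mex{1} = 0
G(3) = mex{0} = 1
G(4) = mex{1} = 0
G(5) = mex{0} = 1
G(6) = mex{1} = 0
G(7) = mex{0} = 1
G(8) = mex{1} = 0
G(9) = mex{0,0} = 1
G(10) = mex{1,1} = 0
G(11) = mex{0,0} = 1
G_A(11) = 1.
Pile B, S = {1, 3, 7, 8}:
G(0) = 0
G(1) = mex{0} = 1
G(2) = mex{1} = 0
G(3) = mex{0,0} = 1
G(4) = mex{1,1} = 0
G(5) = mex{0,0} = 1
G(6) = mex{1,1} = 0
G(7) = mex{0,0,0} = 1
G(8) = mex{1,1,1,0} = 2
G(9) = mex{2,0,0,1} = 3
G(10) = mex{3,1,1,0} = 2
G_B(10) = 2.
Combined Grundy value = 1 ⊕ 2 = 3.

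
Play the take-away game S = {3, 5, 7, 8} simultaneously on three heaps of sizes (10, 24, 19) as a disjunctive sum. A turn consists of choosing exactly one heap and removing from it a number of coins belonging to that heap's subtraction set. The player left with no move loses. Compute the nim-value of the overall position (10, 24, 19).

All heaps use S = {3, 5, 7, 8}:
G(0) = 0
G(1) = mex{} = 0
G(2) = mex{} = 0
G(3) = mex{0} = 1
G(4) = mex{0} = 1
G(5) = mex{0,0} = 1
G(6) = mex{1,0} = 2
G(7) = mex{1,0,0} = 2
G(8) = mex{1,1,0,0} = 2
G(9) = mex{2,1,0,0} = 3
G(10) = mex{2,1,1,0} = 3
G(11) = mex{2,2,1,1} = 0
G(12) = mex{3,2,1,1} = 0
G(13) = mex{3,2,2,1} = 0
G(14) = mex{0,3,2,2} = 1
G(15) = mex{0,3,2,2} = 1
G(16) = mex{0,0,3,2} = 1
G(17) = mex{1,0,3,3} = 2
G(18) = mex{1,0,0,3} = 2
G(19) = mex{1,1,0,0} = 2
G(20) = mex{2,1,0,0} = 3
G(21) = mex{2,1,1,0} = 3
G(22) = mex{2,2,1,1} = 0
G(23) = mex{3,2,1,1} = 0
G(24) = mex{3,2,2,1} = 0
Heap A: G(10) = 3.
Heap B: G(24) = 0.
Heap C: G(19) = 2.
Combined Grundy value = 3 ⊕ 0 ⊕ 2 = 1.

1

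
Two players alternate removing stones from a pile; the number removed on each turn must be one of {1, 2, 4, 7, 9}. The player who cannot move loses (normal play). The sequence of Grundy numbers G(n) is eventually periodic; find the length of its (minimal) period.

G(0) = 0
G(1) = mex{0} = 1
G(2) = mex{1,0} = 2
G(3) = mex{2,1} = 0
G(4) = mex{0,2,0} = 1
G(5) = mex{1,0,1} = 2
G(6) = mex{2,1,2} = 0
G(7) = mex{0,2,0,0} = 1
G(8) = mex{1,0,1,1} = 2
G(9) = mex{2,1,2,2,0} = 3
G(10) = mex{3,2,0,0,1} = 4
G(11) = mex{4,3,1,1,2} = 0
G(12) = mex{0,4,2,2,0} = 1
G(13) = mex{1,0,3,0,1} = 2
G(14) = mex{2,1,4,1,2} = 0
G(15) = mex{0,2,0,2,0} = 1
G(16) = mex{1,0,1,3,1} = 2
G(17) = mex{2,1,2,4,2} = 0
G(18) = mex{0,2,0,0,3} = 1
G(19) = mex{1,0,1,1,4} = 2
G(20) = mex{2,1,2,2,0} = 3
G(21) = mex{3,2,0,0,1} = 4
G(22) = mex{4,3,1,1,2} = 0
G(23) = mex{0,4,2,2,0} = 1
G(n+11) = G(n) holds for n = 0,…,8 (a full window of length max(S) = 9), so the sequence is purely periodic with period 11.

11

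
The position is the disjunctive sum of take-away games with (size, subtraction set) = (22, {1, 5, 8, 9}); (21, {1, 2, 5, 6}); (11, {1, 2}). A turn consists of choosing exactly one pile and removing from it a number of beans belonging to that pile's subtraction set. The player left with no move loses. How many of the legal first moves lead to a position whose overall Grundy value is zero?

4

Pile A, S = {1, 5, 8, 9}:
G(0) = 0
G(1) = mex{0} = 1
G(2) = mex{1} = 0
G(3) = mex{0} = 1
G(4) = mex{1} = 0
G(5) = mex{0,0} = 1
G(6) = mex{1,1} = 0
G(7) = mex{0,0} = 1
G(8) = mex{1,1,0} = 2
G(9) = mex{2,0,1,0} = 3
G(10) = mex{3,1,0,1} = 2
G(11) = mex{2,0,1,0} = 3
G(12) = mex{3,1,0,1} = 2
G(13) = mex{2,2,1,0} = 3
G(14) = mex{3,3,0,1} = 2
G(15) = mex{2,2,1,0} = 3
G(16) = mex{3,3,2,1} = 0
G(17) = mex{0,2,3,2} = 1
G(18) = mex{1,3,2,3} = 0
G(19) = mex{0,2,3,2} = 1
G(20) = mex{1,3,2,3} = 0
G(21) = mex{0,0,3,2} = 1
G(22) = mex{1,1,2,3} = 0
G_A(22) = 0.
Pile B, S = {1, 2, 5, 6}:
n :  0  1  2  3  4  5  6  7  8  9 10 11 12 13 14 15 16 17 18 19 20 21
G :  0  1  2  0  1  2  3  0  1  2  0  1  2  3  0  1  2  0  1  2  3  0
G_B(21) = 0.
Pile C, S = {1, 2}:
G(0) = 0
G(1) = mex{0} = 1
G(2) = mex{1,0} = 2
G(3) = mex{2,1} = 0
G(4) = mex{0,2} = 1
G(5) = mex{1,0} = 2
G(6) = mex{2,1} = 0
G(7) = mex{0,2} = 1
G(8) = mex{1,0} = 2
G(9) = mex{2,1} = 0
G(10) = mex{0,2} = 1
G(11) = mex{1,0} = 2
G_C(11) = 2.
Combined Grundy value = 0 ⊕ 0 ⊕ 2 = 2.
A winning move leaves total XOR = 0, i.e. changes one component's Grundy value g to g ⊕ X where X is the current total.
Pile A: need g' = 0⊕2 = 2. Options: 22−1→G=1, 22−5→G=1, 22−8→G=2, 22−9→G=3. Hits: 1.
Pile B: need g' = 0⊕2 = 2. Options: 21−1→G=3, 21−2→G=2, 21−5→G=2, 21−6→G=1. Hits: 2.
Pile C: need g' = 2⊕2 = 0. Options: 11−1→G=1, 11−2→G=0. Hits: 1.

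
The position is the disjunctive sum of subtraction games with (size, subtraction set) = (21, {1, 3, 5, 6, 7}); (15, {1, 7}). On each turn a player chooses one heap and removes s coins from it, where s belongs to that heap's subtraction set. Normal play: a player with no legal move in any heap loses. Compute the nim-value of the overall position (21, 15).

Heap A, S = {1, 3, 5, 6, 7}:
n :  0  1  2  3  4  5  6  7  8  9 10 11 12 13 14 15 16 17 18 19 20 21
G :  0  1  0  1  0  1  2  3  2  3  2  3  0  1  0  1  0  1  2  3  2  3
G_A(21) = 3.
Heap B, S = {1, 7}:
n :  0  1  2  3  4  5  6  7  8  9 10 11 12 13 14 15
G :  0  1  0  1  0  1  0  1  0  1  0  1  0  1  0  1
G_B(15) = 1.
Combined Grundy value = 3 ⊕ 1 = 2.

2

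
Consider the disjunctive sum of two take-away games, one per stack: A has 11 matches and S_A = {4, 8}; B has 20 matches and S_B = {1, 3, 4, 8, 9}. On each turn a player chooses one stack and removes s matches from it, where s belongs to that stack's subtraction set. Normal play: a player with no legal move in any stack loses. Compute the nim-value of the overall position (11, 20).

3

Stack A, S = {4, 8}:
G(0) = 0
G(1) = mex{} = 0
G(2) = mex{} = 0
G(3) = mex{} = 0
G(4) = mex{0} = 1
G(5) = mex{0} = 1
G(6) = mex{0} = 1
G(7) = mex{0} = 1
G(8) = mex{1,0} = 2
G(9) = mex{1,0} = 2
G(10) = mex{1,0} = 2
G(11) = mex{1,0} = 2
G_A(11) = 2.
Stack B, S = {1, 3, 4, 8, 9}:
G(0) = 0
G(1) = mex{0} = 1
G(2) = mex{1} = 0
G(3) = mex{0,0} = 1
G(4) = mex{1,1,0} = 2
G(5) = mex{2,0,1} = 3
G(6) = mex{3,1,0} = 2
G(7) = mex{2,2,1} = 0
G(8) = mex{0,3,2,0} = 1
G(9) = mex{1,2,3,1,0} = 4
G(10) = mex{4,0,2,0,1} = 3
G(11) = mex{3,1,0,1,0} = 2
G(12) = mex{2,4,1,2,1} = 0
G(13) = mex{0,3,4,3,2} = 1
G(14) = mex{1,2,3,2,3} = 0
G(15) = mex{0,0,2,0,2} = 1
G(16) = mex{1,1,0,1,0} = 2
G(17) = mex{2,0,1,4,1} = 3
G(18) = mex{3,1,0,3,4} = 2
G(19) = mex{2,2,1,2,3} = 0
G(20) = mex{0,3,2,0,2} = 1
G_B(20) = 1.
Combined Grundy value = 2 ⊕ 1 = 3.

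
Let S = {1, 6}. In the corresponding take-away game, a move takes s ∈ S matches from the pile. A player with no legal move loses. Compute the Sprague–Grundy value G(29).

n :  0  1  2  3  4  5  6  7  8  9 10 11 12 13 14 15 16 17 18 19 20 21 22 23 24 25 26 27 28 29
G :  0  1  0  1  0  1  2  0  1  0  1  0  1  2  0  1  0  1  0  1  2  0  1  0  1  0  1  2  0  1

1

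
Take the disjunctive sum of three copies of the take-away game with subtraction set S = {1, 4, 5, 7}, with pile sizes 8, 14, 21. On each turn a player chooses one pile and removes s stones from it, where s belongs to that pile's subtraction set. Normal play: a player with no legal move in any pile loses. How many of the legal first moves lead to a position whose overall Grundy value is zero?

All piles use S = {1, 4, 5, 7}:
G(0) = 0
G(1) = mex{0} = 1
G(2) = mex{1} = 0
G(3) = mex{0} = 1
G(4) = mex{1,0} = 2
G(5) = mex{2,1,0} = 3
G(6) = mex{3,0,1} = 2
G(7) = mex{2,1,0,0} = 3
G(8) = mex{3,2,1,1} = 0
G(9) = mex{0,3,2,0} = 1
G(10) = mex{1,2,3,1} = 0
G(11) = mex{0,3,2,2} = 1
G(12) = mex{1,0,3,3} = 2
G(13) = mex{2,1,0,2} = 3
G(14) = mex{3,0,1,3} = 2
G(15) = mex{2,1,0,0} = 3
G(16) = mex{3,2,1,1} = 0
G(17) = mex{0,3,2,0} = 1
G(18) = mex{1,2,3,1} = 0
G(19) = mex{0,3,2,2} = 1
G(20) = mex{1,0,3,3} = 2
G(21) = mex{2,1,0,2} = 3
Pile A: G(8) = 0.
Pile B: G(14) = 2.
Pile C: G(21) = 3.
Combined Grundy value = 0 ⊕ 2 ⊕ 3 = 1.
A winning move leaves total XOR = 0, i.e. changes one component's Grundy value g to g ⊕ X where X is the current total.
Pile A: need g' = 0⊕1 = 1. Options: 8−1→G=3, 8−4→G=2, 8−5→G=1, 8−7→G=1. Hits: 2.
Pile B: need g' = 2⊕1 = 3. Options: 14−1→G=3, 14−4→G=0, 14−5→G=1, 14−7→G=3. Hits: 2.
Pile C: need g' = 3⊕1 = 2. Options: 21−1→G=2, 21−4→G=1, 21−5→G=0, 21−7→G=2. Hits: 2.

6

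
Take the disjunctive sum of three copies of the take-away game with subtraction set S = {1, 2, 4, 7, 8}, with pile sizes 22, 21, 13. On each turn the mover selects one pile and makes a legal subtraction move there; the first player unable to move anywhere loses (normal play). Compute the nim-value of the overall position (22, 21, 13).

All piles use S = {1, 2, 4, 7, 8}:
n :  0  1  2  3  4  5  6  7  8  9 10 11 12 13 14 15 16 17 18 19 20 21 22
G :  0  1  2  0  1  2  0  1  2  0  1  2  0  1  2  0  1  2  0  1  2  0  1
Pile A: G(22) = 1.
Pile B: G(21) = 0.
Pile C: G(13) = 1.
Combined Grundy value = 1 ⊕ 0 ⊕ 1 = 0.

0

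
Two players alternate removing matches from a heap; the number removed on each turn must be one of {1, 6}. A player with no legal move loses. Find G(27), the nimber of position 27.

2

n :  0  1  2  3  4  5  6  7  8  9 10 11 12 13 14 15 16 17 18 19 20 21 22 23 24 25 26 27
G :  0  1  0  1  0  1  2  0  1  0  1  0  1  2  0  1  0  1  0  1  2  0  1  0  1  0  1  2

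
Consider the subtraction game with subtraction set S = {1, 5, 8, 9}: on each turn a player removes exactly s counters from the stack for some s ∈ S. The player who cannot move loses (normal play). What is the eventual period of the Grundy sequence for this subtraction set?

16

n :  0  1  2  3  4  5  6  7  8  9 10 11 12 13 14 15 16 17 18 19 20 21 22 23 24 25 26 27 28 29 30 31 32 33
G :  0  1  0  1  0  1  0  1  2  3  2  3  2  3  2  3  0  1  0  1  0  1  0  1  2  3  2  3  2  3  2  3  0  1
G(n+16) = G(n) holds for n = 0,…,8 (a full window of length max(S) = 9), so the sequence is purely periodic with period 16.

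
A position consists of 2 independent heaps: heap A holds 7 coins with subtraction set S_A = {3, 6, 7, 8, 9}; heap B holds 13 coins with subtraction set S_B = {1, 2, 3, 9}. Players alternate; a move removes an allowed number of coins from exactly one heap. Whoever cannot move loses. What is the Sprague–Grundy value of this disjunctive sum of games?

Heap A, S = {3, 6, 7, 8, 9}:
n : 0 1 2 3 4 5 6 7
G : 0 0 0 1 1 1 2 2
G_A(7) = 2.
Heap B, S = {1, 2, 3, 9}:
G(0) = 0
G(1) = mex{0} = 1
G(2) = mex{1,0} = 2
G(3) = mex{2,1,0} = 3
G(4) = mex{3,2,1} = 0
G(5) = mex{0,3,2} = 1
G(6) = mex{1,0,3} = 2
G(7) = mex{2,1,0} = 3
G(8) = mex{3,2,1} = 0
G(9) = mex{0,3,2,0} = 1
G(10) = mex{1,0,3,1} = 2
G(11) = mex{2,1,0,2} = 3
G(12) = mex{3,2,1,3} = 0
G(13) = mex{0,3,2,0} = 1
G_B(13) = 1.
Combined Grundy value = 2 ⊕ 1 = 3.

3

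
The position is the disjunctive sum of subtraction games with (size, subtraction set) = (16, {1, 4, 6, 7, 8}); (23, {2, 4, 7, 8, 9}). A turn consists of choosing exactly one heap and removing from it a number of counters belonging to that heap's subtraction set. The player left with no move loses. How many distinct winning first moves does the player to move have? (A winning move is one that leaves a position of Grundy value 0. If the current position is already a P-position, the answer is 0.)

Heap A, S = {1, 4, 6, 7, 8}:
n :  0  1  2  3  4  5  6  7  8  9 10 11 12 13 14 15 16
G :  0  1  0  1  2  0  1  2  3  2  3  4  5  3  0  1  0
G_A(16) = 0.
Heap B, S = {2, 4, 7, 8, 9}:
G(0) = 0
G(1) = mex{} = 0
G(2) = mex{0} = 1
G(3) = mex{0} = 1
G(4) = mex{1,0} = 2
G(5) = mex{1,0} = 2
G(6) = mex{2,1} = 0
G(7) = mex{2,1,0} = 3
G(8) = mex{0,2,0,0} = 1
G(9) = mex{3,2,1,0,0} = 4
G(10) = mex{1,0,1,1,0} = 2
G(11) = mex{4,3,2,1,1} = 0
G(12) = mex{2,1,2,2,1} = 0
G(13) = mex{0,4,0,2,2} = 1
G(14) = mex{0,2,3,0,2} = 1
G(15) = mex{1,0,1,3,0} = 2
G(16) = mex{1,0,4,1,3} = 2
G(17) = mex{2,1,2,4,1} = 0
G(18) = mex{2,1,0,2,4} = 3
G(19) = mex{0,2,0,0,2} = 1
G(20) = mex{3,2,1,0,0} = 4
G(21) = mex{1,0,1,1,0} = 2
G(22) = mex{4,3,2,1,1} = 0
G(23) = mex{2,1,2,2,1} = 0
G_B(23) = 0.
Combined Grundy value = 0 ⊕ 0 = 0.
A winning move leaves total XOR = 0, i.e. changes one component's Grundy value g to g ⊕ X where X is the current total.
Heap A: target g' = 0⊕0 = 0, but every legal move changes the Grundy value (mex property), so 0 moves.
Heap B: target g' = 0⊕0 = 0, but every legal move changes the Grundy value (mex property), so 0 moves.

0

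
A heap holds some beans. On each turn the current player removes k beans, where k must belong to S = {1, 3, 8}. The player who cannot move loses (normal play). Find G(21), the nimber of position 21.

2

G(0) = 0
G(1) = mex{0} = 1
G(2) = mex{1} = 0
G(3) = mex{0,0} = 1
G(4) = mex{1,1} = 0
G(5) = mex{0,0} = 1
G(6) = mex{1,1} = 0
G(7) = mex{0,0} = 1
G(8) = mex{1,1,0} = 2
G(9) = mex{2,0,1} = 3
G(10) = mex{3,1,0} = 2
G(11) = mex{2,2,1} = 0
G(12) = mex{0,3,0} = 1
G(13) = mex{1,2,1} = 0
G(14) = mex{0,0,0} = 1
G(15) = mex{1,1,1} = 0
G(16) = mex{0,0,2} = 1
G(17) = mex{1,1,3} = 0
G(18) = mex{0,0,2} = 1
G(19) = mex{1,1,0} = 2
G(20) = mex{2,0,1} = 3
G(21) = mex{3,1,0} = 2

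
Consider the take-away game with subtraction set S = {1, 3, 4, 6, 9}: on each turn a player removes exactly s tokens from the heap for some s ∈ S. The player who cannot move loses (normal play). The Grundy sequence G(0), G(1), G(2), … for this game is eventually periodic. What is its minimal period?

G(0) = 0
G(1) = mex{0} = 1
G(2) = mex{1} = 0
G(3) = mex{0,0} = 1
G(4) = mex{1,1,0} = 2
G(5) = mex{2,0,1} = 3
G(6) = mex{3,1,0,0} = 2
G(7) = mex{2,2,1,1} = 0
G(8) = mex{0,3,2,0} = 1
G(9) = mex{1,2,3,1,0} = 4
G(10) = mex{4,0,2,2,1} = 3
G(11) = mex{3,1,0,3,0} = 2
G(12) = mex{2,4,1,2,1} = 0
G(13) = mex{0,3,4,0,2} = 1
G(14) = mex{1,2,3,1,3} = 0
G(15) = mex{0,0,2,4,2} = 1
G(16) = mex{1,1,0,3,0} = 2
G(17) = mex{2,0,1,2,1} = 3
G(18) = mex{3,1,0,0,4} = 2
G(19) = mex{2,2,1,1,3} = 0
G(20) = mex{0,3,2,0,2} = 1
G(21) = mex{1,2,3,1,0} = 4
G(22) = mex{4,0,2,2,1} = 3
G(23) = mex{3,1,0,3,0} = 2
G(24) = mex{2,4,1,2,1} = 0
G(25) = mex{0,3,4,0,2} = 1
G(n+12) = G(n) holds for n = 0,…,8 (a full window of length max(S) = 9), so the sequence is purely periodic with period 12.

12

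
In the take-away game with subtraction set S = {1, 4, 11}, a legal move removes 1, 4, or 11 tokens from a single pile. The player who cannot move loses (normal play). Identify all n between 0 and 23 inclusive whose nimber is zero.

G(0) = 0
G(1) = mex{0} = 1
G(2) = mex{1} = 0
G(3) = mex{0} = 1
G(4) = mex{1,0} = 2
G(5) = mex{2,1} = 0
G(6) = mex{0,0} = 1
G(7) = mex{1,1} = 0
G(8) = mex{0,2} = 1
G(9) = mex{1,0} = 2
G(10) = mex{2,1} = 0
G(11) = mex{0,0,0} = 1
G(12) = mex{1,1,1} = 0
G(13) = mex{0,2,0} = 1
G(14) = mex{1,0,1} = 2
G(15) = mex{2,1,2} = 0
G(16) = mex{0,0,0} = 1
G(17) = mex{1,1,1} = 0
G(18) = mex{0,2,0} = 1
G(19) = mex{1,0,1} = 2
G(20) = mex{2,1,2} = 0
G(21) = mex{0,0,0} = 1
G(22) = mex{1,1,1} = 0
G(23) = mex{0,2,0} = 1
P-positions are exactly the n with G(n) = 0.

0, 2, 5, 7, 10, 12, 15, 17, 20, 22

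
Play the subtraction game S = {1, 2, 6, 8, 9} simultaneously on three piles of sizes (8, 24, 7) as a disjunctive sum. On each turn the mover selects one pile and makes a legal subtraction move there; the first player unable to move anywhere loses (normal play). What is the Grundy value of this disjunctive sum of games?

All piles use S = {1, 2, 6, 8, 9}:
n :  0  1  2  3  4  5  6  7  8  9 10 11 12 13 14 15 16 17 18 19 20 21 22 23 24
G :  0  1  2  0  1  2  3  0  1  2  0  1  2  3  0  1  2  0  1  2  3  0  1  2  0
Pile A: G(8) = 1.
Pile B: G(24) = 0.
Pile C: G(7) = 0.
Combined Grundy value = 1 ⊕ 0 ⊕ 0 = 1.

1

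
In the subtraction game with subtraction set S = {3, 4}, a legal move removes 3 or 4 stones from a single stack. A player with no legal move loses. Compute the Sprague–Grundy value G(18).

1

n :  0  1  2  3  4  5  6  7  8  9 10 11 12 13 14 15 16 17 18
G :  0  0  0  1  1  1  2  0  0  0  1  1  1  2  0  0  0  1  1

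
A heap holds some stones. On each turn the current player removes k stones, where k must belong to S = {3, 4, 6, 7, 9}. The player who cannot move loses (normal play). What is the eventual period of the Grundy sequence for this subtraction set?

12

n :  0  1  2  3  4  5  6  7  8  9 10 11 12 13 14 15 16 17 18 19 20 21 22 23 24 25
G :  0  0  0  1  1  1  2  2  2  3  3  3  0  0  0  1  1  1  2  2  2  3  3  3  0  0
G(n+12) = G(n) holds for n = 0,…,8 (a full window of length max(S) = 9), so the sequence is purely periodic with period 12.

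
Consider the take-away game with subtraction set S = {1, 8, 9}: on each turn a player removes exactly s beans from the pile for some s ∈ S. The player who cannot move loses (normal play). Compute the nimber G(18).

0

n :  0  1  2  3  4  5  6  7  8  9 10 11 12 13 14 15 16 17 18
G :  0  1  0  1  0  1  0  1  2  3  2  3  2  3  2  3  0  1  0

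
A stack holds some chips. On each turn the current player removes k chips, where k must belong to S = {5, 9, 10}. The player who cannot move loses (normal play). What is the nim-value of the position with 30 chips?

0

G(0) = 0
G(1) = mex{} = 0
G(2) = mex{} = 0
G(3) = mex{} = 0
G(4) = mex{} = 0
G(5) = mex{0} = 1
G(6) = mex{0} = 1
G(7) = mex{0} = 1
G(8) = mex{0} = 1
G(9) = mex{0,0} = 1
G(10) = mex{1,0,0} = 2
G(11) = mex{1,0,0} = 2
G(12) = mex{1,0,0} = 2
G(13) = mex{1,0,0} = 2
G(14) = mex{1,1,0} = 2
G(15) = mex{2,1,1} = 0
G(16) = mex{2,1,1} = 0
G(17) = mex{2,1,1} = 0
G(18) = mex{2,1,1} = 0
G(19) = mex{2,2,1} = 0
G(20) = mex{0,2,2} = 1
G(21) = mex{0,2,2} = 1
G(22) = mex{0,2,2} = 1
G(23) = mex{0,2,2} = 1
G(24) = mex{0,0,2} = 1
G(25) = mex{1,0,0} = 2
G(26) = mex{1,0,0} = 2
G(27) = mex{1,0,0} = 2
G(28) = mex{1,0,0} = 2
G(29) = mex{1,1,0} = 2
G(30) = mex{2,1,1} = 0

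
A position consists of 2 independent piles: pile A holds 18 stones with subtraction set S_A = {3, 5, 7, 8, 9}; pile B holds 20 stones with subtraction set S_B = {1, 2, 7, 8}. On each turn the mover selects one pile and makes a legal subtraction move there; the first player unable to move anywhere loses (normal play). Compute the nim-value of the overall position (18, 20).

Pile A, S = {3, 5, 7, 8, 9}:
G(0) = 0
G(1) = mex{} = 0
G(2) = mex{} = 0
G(3) = mex{0} = 1
G(4) = mex{0} = 1
G(5) = mex{0,0} = 1
G(6) = mex{1,0} = 2
G(7) = mex{1,0,0} = 2
G(8) = mex{1,1,0,0} = 2
G(9) = mex{2,1,0,0,0} = 3
G(10) = mex{2,1,1,0,0} = 3
G(11) = mex{2,2,1,1,0} = 3
G(12) = mex{3,2,1,1,1} = 0
G(13) = mex{3,2,2,1,1} = 0
G(14) = mex{3,3,2,2,1} = 0
G(15) = mex{0,3,2,2,2} = 1
G(16) = mex{0,3,3,2,2} = 1
G(17) = mex{0,0,3,3,2} = 1
G(18) = mex{1,0,3,3,3} = 2
G_A(18) = 2.
Pile B, S = {1, 2, 7, 8}:
G(0) = 0
G(1) = mex{0} = 1
G(2) = mex{1,0} = 2
G(3) = mex{2,1} = 0
G(4) = mex{0,2} = 1
G(5) = mex{1,0} = 2
G(6) = mex{2,1} = 0
G(7) = mex{0,2,0} = 1
G(8) = mex{1,0,1,0} = 2
G(9) = mex{2,1,2,1} = 0
G(10) = mex{0,2,0,2} = 1
G(11) = mex{1,0,1,0} = 2
G(12) = mex{2,1,2,1} = 0
G(13) = mex{0,2,0,2} = 1
G(14) = mex{1,0,1,0} = 2
G(15) = mex{2,1,2,1} = 0
G(16) = mex{0,2,0,2} = 1
G(17) = mex{1,0,1,0} = 2
G(18) = mex{2,1,2,1} = 0
G(19) = mex{0,2,0,2} = 1
G(20) = mex{1,0,1,0} = 2
G_B(20) = 2.
Combined Grundy value = 2 ⊕ 2 = 0.

0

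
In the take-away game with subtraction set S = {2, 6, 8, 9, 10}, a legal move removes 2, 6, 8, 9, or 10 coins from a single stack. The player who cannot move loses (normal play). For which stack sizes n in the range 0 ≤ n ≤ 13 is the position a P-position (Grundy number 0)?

G(0) = 0
G(1) = mex{} = 0
G(2) = mex{0} = 1
G(3) = mex{0} = 1
G(4) = mex{1} = 0
G(5) = mex{1} = 0
G(6) = mex{0,0} = 1
G(7) = mex{0,0} = 1
G(8) = mex{1,1,0} = 2
G(9) = mex{1,1,0,0} = 2
G(10) = mex{2,0,1,0,0} = 3
G(11) = mex{2,0,1,1,0} = 3
G(12) = mex{3,1,0,1,1} = 2
G(13) = mex{3,1,0,0,1} = 2
P-positions are exactly the n with G(n) = 0.

0, 1, 4, 5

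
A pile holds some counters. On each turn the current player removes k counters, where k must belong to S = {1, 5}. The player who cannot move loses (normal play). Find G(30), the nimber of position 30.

0

G(0) = 0
G(1) = mex{0} = 1
G(2) = mex{1} = 0
G(3) = mex{0} = 1
G(4) = mex{1} = 0
G(5) = mex{0,0} = 1
G(6) = mex{1,1} = 0
G(7) = mex{0,0} = 1
G(8) = mex{1,1} = 0
G(9) = mex{0,0} = 1
G(10) = mex{1,1} = 0
G(11) = mex{0,0} = 1
G(12) = mex{1,1} = 0
G(13) = mex{0,0} = 1
G(14) = mex{1,1} = 0
G(15) = mex{0,0} = 1
G(16) = mex{1,1} = 0
G(17) = mex{0,0} = 1
G(18) = mex{1,1} = 0
G(19) = mex{0,0} = 1
G(20) = mex{1,1} = 0
G(21) = mex{0,0} = 1
G(22) = mex{1,1} = 0
G(23) = mex{0,0} = 1
G(24) = mex{1,1} = 0
G(25) = mex{0,0} = 1
G(26) = mex{1,1} = 0
G(27) = mex{0,0} = 1
G(28) = mex{1,1} = 0
G(29) = mex{0,0} = 1
G(30) = mex{1,1} = 0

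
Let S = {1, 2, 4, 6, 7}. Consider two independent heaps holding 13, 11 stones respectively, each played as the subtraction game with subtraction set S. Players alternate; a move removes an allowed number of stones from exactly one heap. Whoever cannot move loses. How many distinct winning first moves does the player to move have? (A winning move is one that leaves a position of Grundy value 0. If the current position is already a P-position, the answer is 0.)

All heaps use S = {1, 2, 4, 6, 7}:
n :  0  1  2  3  4  5  6  7  8  9 10 11 12 13
G :  0  1  2  0  1  2  3  4  0  1  2  0  1  2
Heap A: G(13) = 2.
Heap B: G(11) = 0.
Combined Grundy value = 2 ⊕ 0 = 2.
A winning move leaves total XOR = 0, i.e. changes one component's Grundy value g to g ⊕ X where X is the current total.
Heap A: need g' = 2⊕2 = 0. Options: 13−1→G=1, 13−2→G=0, 13−4→G=1, 13−6→G=4, 13−7→G=3. Hits: 1.
Heap B: need g' = 0⊕2 = 2. Options: 11−1→G=2, 11−2→G=1, 11−4→G=4, 11−6→G=2, 11−7→G=1. Hits: 2.

3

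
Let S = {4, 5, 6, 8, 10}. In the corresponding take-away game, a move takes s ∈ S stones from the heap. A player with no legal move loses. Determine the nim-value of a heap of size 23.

2

n :  0  1  2  3  4  5  6  7  8  9 10 11 12 13 14 15 16 17 18 19 20 21 22 23
G :  0  0  0  0  1  1  1  1  2  2  2  2  3  3  0  0  0  0  1  1  1  1  2  2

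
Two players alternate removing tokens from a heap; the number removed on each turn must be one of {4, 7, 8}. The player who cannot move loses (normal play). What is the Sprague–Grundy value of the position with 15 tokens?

0

n :  0  1  2  3  4  5  6  7  8  9 10 11 12 13 14 15
G :  0  0  0  0  1  1  1  1  2  2  2  2  0  0  0  0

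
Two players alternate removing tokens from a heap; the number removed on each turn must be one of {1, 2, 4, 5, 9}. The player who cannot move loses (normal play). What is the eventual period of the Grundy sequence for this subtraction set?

n :  0  1  2  3  4  5  6  7  8  9 10 11 12 13 14 15 16 17 18 19 20 21 22 23 24 25 26 27
G :  0  1  2  0  1  2  0  1  2  3  4  5  3  0  1  2  0  1  2  0  1  2  3  4  5  3  0  1
G(n+13) = G(n) holds for n = 0,…,8 (a full window of length max(S) = 9), so the sequence is purely periodic with period 13.

13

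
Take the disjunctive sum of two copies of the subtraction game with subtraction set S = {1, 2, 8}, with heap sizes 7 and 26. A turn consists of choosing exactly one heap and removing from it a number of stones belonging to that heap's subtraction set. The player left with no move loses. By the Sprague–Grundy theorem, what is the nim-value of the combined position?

3

All heaps use S = {1, 2, 8}:
n :  0  1  2  3  4  5  6  7  8  9 10 11 12 13 14 15 16 17 18 19 20 21 22 23 24 25 26
G :  0  1  2  0  1  2  0  1  2  0  1  2  0  1  2  0  1  2  0  1  2  0  1  2  0  1  2
Heap A: G(7) = 1.
Heap B: G(26) = 2.
Combined Grundy value = 1 ⊕ 2 = 3.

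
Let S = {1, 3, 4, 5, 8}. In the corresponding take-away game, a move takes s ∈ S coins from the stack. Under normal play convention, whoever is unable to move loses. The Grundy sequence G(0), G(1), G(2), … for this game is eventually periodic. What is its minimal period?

9

G(0) = 0
G(1) = mex{0} = 1
G(2) = mex{1} = 0
G(3) = mex{0,0} = 1
G(4) = mex{1,1,0} = 2
G(5) = mex{2,0,1,0} = 3
G(6) = mex{3,1,0,1} = 2
G(7) = mex{2,2,1,0} = 3
G(8) = mex{3,3,2,1,0} = 4
G(9) = mex{4,2,3,2,1} = 0
G(10) = mex{0,3,2,3,0} = 1
G(11) = mex{1,4,3,2,1} = 0
G(12) = mex{0,0,4,3,2} = 1
G(13) = mex{1,1,0,4,3} = 2
G(14) = mex{2,0,1,0,2} = 3
G(15) = mex{3,1,0,1,3} = 2
G(16) = mex{2,2,1,0,4} = 3
G(17) = mex{3,3,2,1,0} = 4
G(18) = mex{4,2,3,2,1} = 0
G(19) = mex{0,3,2,3,0} = 1
G(n+9) = G(n) holds for n = 0,…,7 (a full window of length max(S) = 8), so the sequence is purely periodic with period 9.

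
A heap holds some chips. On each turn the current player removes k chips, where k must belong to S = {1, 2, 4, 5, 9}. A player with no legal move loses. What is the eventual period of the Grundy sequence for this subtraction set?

13

G(0) = 0
G(1) = mex{0} = 1
G(2) = mex{1,0} = 2
G(3) = mex{2,1} = 0
G(4) = mex{0,2,0} = 1
G(5) = mex{1,0,1,0} = 2
G(6) = mex{2,1,2,1} = 0
G(7) = mex{0,2,0,2} = 1
G(8) = mex{1,0,1,0} = 2
G(9) = mex{2,1,2,1,0} = 3
G(10) = mex{3,2,0,2,1} = 4
G(11) = mex{4,3,1,0,2} = 5
G(12) = mex{5,4,2,1,0} = 3
G(13) = mex{3,5,3,2,1} = 0
G(14) = mex{0,3,4,3,2} = 1
G(15) = mex{1,0,5,4,0} = 2
G(16) = mex{2,1,3,5,1} = 0
G(17) = mex{0,2,0,3,2} = 1
G(18) = mex{1,0,1,0,3} = 2
G(19) = mex{2,1,2,1,4} = 0
G(20) = mex{0,2,0,2,5} = 1
G(21) = mex{1,0,1,0,3} = 2
G(22) = mex{2,1,2,1,0} = 3
G(23) = mex{3,2,0,2,1} = 4
G(24) = mex{4,3,1,0,2} = 5
G(25) = mex{5,4,2,1,0} = 3
G(26) = mex{3,5,3,2,1} = 0
G(27) = mex{0,3,4,3,2} = 1
G(n+13) = G(n) holds for n = 0,…,8 (a full window of length max(S) = 9), so the sequence is purely periodic with period 13.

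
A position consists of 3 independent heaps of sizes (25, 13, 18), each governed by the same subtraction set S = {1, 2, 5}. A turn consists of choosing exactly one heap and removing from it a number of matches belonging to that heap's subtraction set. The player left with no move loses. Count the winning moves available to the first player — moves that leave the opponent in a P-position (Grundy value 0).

All heaps use S = {1, 2, 5}:
n :  0  1  2  3  4  5  6  7  8  9 10 11 12 13 14 15 16 17 18 19 20 21 22 23 24 25
G :  0  1  2  0  1  2  0  1  2  0  1  2  0  1  2  0  1  2  0  1  2  0  1  2  0  1
Heap A: G(25) = 1.
Heap B: G(13) = 1.
Heap C: G(18) = 0.
Combined Grundy value = 1 ⊕ 1 ⊕ 0 = 0.
A winning move leaves total XOR = 0, i.e. changes one component's Grundy value g to g ⊕ X where X is the current total.
Heap A: target g' = 1⊕0 = 1, but every legal move changes the Grundy value (mex property), so 0 moves.
Heap B: target g' = 1⊕0 = 1, but every legal move changes the Grundy value (mex property), so 0 moves.
Heap C: target g' = 0⊕0 = 0, but every legal move changes the Grundy value (mex property), so 0 moves.

0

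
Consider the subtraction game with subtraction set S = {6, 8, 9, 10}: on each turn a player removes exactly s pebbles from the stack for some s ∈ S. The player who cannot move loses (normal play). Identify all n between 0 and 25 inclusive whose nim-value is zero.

n :  0  1  2  3  4  5  6  7  8  9 10 11 12 13 14 15 16 17 18 19 20 21 22 23 24 25
G :  0  0  0  0  0  0  1  1  1  1  1  1  2  2  2  2  0  0  0  0  0  0  1  1  1  1
P-positions are exactly the n with G(n) = 0.

0, 1, 2, 3, 4, 5, 16, 17, 18, 19, 20, 21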